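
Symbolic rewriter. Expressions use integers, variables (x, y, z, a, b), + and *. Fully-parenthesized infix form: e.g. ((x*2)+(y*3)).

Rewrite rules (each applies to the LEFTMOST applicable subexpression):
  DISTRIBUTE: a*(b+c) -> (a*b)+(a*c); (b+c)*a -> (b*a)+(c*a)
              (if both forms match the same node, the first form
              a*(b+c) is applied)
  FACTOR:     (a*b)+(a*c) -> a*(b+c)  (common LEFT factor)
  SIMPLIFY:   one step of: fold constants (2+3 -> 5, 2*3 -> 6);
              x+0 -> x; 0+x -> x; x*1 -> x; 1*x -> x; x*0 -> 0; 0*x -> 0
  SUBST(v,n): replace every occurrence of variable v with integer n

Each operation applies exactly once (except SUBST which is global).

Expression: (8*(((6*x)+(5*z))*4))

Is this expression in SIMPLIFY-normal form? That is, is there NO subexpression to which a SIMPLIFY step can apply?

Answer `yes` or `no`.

Answer: yes

Derivation:
Expression: (8*(((6*x)+(5*z))*4))
Scanning for simplifiable subexpressions (pre-order)...
  at root: (8*(((6*x)+(5*z))*4)) (not simplifiable)
  at R: (((6*x)+(5*z))*4) (not simplifiable)
  at RL: ((6*x)+(5*z)) (not simplifiable)
  at RLL: (6*x) (not simplifiable)
  at RLR: (5*z) (not simplifiable)
Result: no simplifiable subexpression found -> normal form.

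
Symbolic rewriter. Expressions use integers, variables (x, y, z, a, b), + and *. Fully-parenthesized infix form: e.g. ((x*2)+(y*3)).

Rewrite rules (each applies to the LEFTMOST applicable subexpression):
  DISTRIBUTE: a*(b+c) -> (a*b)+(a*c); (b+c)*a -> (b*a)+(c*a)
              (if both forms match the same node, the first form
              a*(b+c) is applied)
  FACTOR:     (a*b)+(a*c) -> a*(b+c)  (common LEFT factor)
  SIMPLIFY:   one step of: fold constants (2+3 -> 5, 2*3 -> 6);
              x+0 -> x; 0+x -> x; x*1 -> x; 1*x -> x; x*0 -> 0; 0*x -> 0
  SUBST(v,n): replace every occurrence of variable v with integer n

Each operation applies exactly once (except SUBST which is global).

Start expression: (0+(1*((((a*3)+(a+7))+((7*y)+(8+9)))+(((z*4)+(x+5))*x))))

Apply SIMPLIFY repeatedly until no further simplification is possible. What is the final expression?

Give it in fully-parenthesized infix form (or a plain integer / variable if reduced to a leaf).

Answer: ((((a*3)+(a+7))+((7*y)+17))+(((z*4)+(x+5))*x))

Derivation:
Start: (0+(1*((((a*3)+(a+7))+((7*y)+(8+9)))+(((z*4)+(x+5))*x))))
Step 1: at root: (0+(1*((((a*3)+(a+7))+((7*y)+(8+9)))+(((z*4)+(x+5))*x)))) -> (1*((((a*3)+(a+7))+((7*y)+(8+9)))+(((z*4)+(x+5))*x))); overall: (0+(1*((((a*3)+(a+7))+((7*y)+(8+9)))+(((z*4)+(x+5))*x)))) -> (1*((((a*3)+(a+7))+((7*y)+(8+9)))+(((z*4)+(x+5))*x)))
Step 2: at root: (1*((((a*3)+(a+7))+((7*y)+(8+9)))+(((z*4)+(x+5))*x))) -> ((((a*3)+(a+7))+((7*y)+(8+9)))+(((z*4)+(x+5))*x)); overall: (1*((((a*3)+(a+7))+((7*y)+(8+9)))+(((z*4)+(x+5))*x))) -> ((((a*3)+(a+7))+((7*y)+(8+9)))+(((z*4)+(x+5))*x))
Step 3: at LRR: (8+9) -> 17; overall: ((((a*3)+(a+7))+((7*y)+(8+9)))+(((z*4)+(x+5))*x)) -> ((((a*3)+(a+7))+((7*y)+17))+(((z*4)+(x+5))*x))
Fixed point: ((((a*3)+(a+7))+((7*y)+17))+(((z*4)+(x+5))*x))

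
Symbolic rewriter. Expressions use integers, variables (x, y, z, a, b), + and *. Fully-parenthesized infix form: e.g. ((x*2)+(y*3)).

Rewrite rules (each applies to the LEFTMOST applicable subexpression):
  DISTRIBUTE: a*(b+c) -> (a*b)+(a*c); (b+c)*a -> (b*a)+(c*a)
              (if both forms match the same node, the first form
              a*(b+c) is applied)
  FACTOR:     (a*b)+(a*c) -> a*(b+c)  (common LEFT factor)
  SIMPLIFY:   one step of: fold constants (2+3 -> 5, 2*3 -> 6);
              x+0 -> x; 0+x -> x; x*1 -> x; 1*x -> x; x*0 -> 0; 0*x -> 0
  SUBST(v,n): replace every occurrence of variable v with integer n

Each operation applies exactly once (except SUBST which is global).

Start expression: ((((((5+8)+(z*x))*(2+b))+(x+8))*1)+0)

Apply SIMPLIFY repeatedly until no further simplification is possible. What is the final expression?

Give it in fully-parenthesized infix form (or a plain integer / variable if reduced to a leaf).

Answer: (((13+(z*x))*(2+b))+(x+8))

Derivation:
Start: ((((((5+8)+(z*x))*(2+b))+(x+8))*1)+0)
Step 1: at root: ((((((5+8)+(z*x))*(2+b))+(x+8))*1)+0) -> (((((5+8)+(z*x))*(2+b))+(x+8))*1); overall: ((((((5+8)+(z*x))*(2+b))+(x+8))*1)+0) -> (((((5+8)+(z*x))*(2+b))+(x+8))*1)
Step 2: at root: (((((5+8)+(z*x))*(2+b))+(x+8))*1) -> ((((5+8)+(z*x))*(2+b))+(x+8)); overall: (((((5+8)+(z*x))*(2+b))+(x+8))*1) -> ((((5+8)+(z*x))*(2+b))+(x+8))
Step 3: at LLL: (5+8) -> 13; overall: ((((5+8)+(z*x))*(2+b))+(x+8)) -> (((13+(z*x))*(2+b))+(x+8))
Fixed point: (((13+(z*x))*(2+b))+(x+8))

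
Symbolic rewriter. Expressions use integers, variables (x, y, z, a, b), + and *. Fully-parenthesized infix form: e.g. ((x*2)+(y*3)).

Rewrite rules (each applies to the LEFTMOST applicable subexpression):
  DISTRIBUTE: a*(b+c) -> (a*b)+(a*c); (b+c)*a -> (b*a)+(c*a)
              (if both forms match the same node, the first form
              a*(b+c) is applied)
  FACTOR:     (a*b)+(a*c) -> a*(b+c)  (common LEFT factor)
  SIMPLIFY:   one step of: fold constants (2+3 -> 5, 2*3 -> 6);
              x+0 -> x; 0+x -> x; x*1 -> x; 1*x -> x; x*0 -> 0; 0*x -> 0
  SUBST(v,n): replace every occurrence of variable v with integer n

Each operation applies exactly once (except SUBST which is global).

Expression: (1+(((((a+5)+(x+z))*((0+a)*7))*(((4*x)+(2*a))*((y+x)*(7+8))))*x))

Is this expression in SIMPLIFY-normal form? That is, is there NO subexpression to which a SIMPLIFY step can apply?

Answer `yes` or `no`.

Answer: no

Derivation:
Expression: (1+(((((a+5)+(x+z))*((0+a)*7))*(((4*x)+(2*a))*((y+x)*(7+8))))*x))
Scanning for simplifiable subexpressions (pre-order)...
  at root: (1+(((((a+5)+(x+z))*((0+a)*7))*(((4*x)+(2*a))*((y+x)*(7+8))))*x)) (not simplifiable)
  at R: (((((a+5)+(x+z))*((0+a)*7))*(((4*x)+(2*a))*((y+x)*(7+8))))*x) (not simplifiable)
  at RL: ((((a+5)+(x+z))*((0+a)*7))*(((4*x)+(2*a))*((y+x)*(7+8)))) (not simplifiable)
  at RLL: (((a+5)+(x+z))*((0+a)*7)) (not simplifiable)
  at RLLL: ((a+5)+(x+z)) (not simplifiable)
  at RLLLL: (a+5) (not simplifiable)
  at RLLLR: (x+z) (not simplifiable)
  at RLLR: ((0+a)*7) (not simplifiable)
  at RLLRL: (0+a) (SIMPLIFIABLE)
  at RLR: (((4*x)+(2*a))*((y+x)*(7+8))) (not simplifiable)
  at RLRL: ((4*x)+(2*a)) (not simplifiable)
  at RLRLL: (4*x) (not simplifiable)
  at RLRLR: (2*a) (not simplifiable)
  at RLRR: ((y+x)*(7+8)) (not simplifiable)
  at RLRRL: (y+x) (not simplifiable)
  at RLRRR: (7+8) (SIMPLIFIABLE)
Found simplifiable subexpr at path RLLRL: (0+a)
One SIMPLIFY step would give: (1+(((((a+5)+(x+z))*(a*7))*(((4*x)+(2*a))*((y+x)*(7+8))))*x))
-> NOT in normal form.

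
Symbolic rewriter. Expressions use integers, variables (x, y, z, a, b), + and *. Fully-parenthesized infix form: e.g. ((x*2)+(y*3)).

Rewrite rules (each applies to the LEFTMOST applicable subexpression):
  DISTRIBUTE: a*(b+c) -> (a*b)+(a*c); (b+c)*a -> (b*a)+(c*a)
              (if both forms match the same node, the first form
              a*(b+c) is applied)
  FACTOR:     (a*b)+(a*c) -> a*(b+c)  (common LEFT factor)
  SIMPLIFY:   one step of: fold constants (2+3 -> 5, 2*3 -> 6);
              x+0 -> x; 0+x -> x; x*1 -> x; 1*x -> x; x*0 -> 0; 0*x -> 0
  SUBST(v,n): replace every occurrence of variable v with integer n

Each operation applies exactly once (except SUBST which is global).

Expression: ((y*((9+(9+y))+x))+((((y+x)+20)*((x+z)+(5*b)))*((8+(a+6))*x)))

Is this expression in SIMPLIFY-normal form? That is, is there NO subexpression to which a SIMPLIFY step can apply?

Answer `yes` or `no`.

Answer: yes

Derivation:
Expression: ((y*((9+(9+y))+x))+((((y+x)+20)*((x+z)+(5*b)))*((8+(a+6))*x)))
Scanning for simplifiable subexpressions (pre-order)...
  at root: ((y*((9+(9+y))+x))+((((y+x)+20)*((x+z)+(5*b)))*((8+(a+6))*x))) (not simplifiable)
  at L: (y*((9+(9+y))+x)) (not simplifiable)
  at LR: ((9+(9+y))+x) (not simplifiable)
  at LRL: (9+(9+y)) (not simplifiable)
  at LRLR: (9+y) (not simplifiable)
  at R: ((((y+x)+20)*((x+z)+(5*b)))*((8+(a+6))*x)) (not simplifiable)
  at RL: (((y+x)+20)*((x+z)+(5*b))) (not simplifiable)
  at RLL: ((y+x)+20) (not simplifiable)
  at RLLL: (y+x) (not simplifiable)
  at RLR: ((x+z)+(5*b)) (not simplifiable)
  at RLRL: (x+z) (not simplifiable)
  at RLRR: (5*b) (not simplifiable)
  at RR: ((8+(a+6))*x) (not simplifiable)
  at RRL: (8+(a+6)) (not simplifiable)
  at RRLR: (a+6) (not simplifiable)
Result: no simplifiable subexpression found -> normal form.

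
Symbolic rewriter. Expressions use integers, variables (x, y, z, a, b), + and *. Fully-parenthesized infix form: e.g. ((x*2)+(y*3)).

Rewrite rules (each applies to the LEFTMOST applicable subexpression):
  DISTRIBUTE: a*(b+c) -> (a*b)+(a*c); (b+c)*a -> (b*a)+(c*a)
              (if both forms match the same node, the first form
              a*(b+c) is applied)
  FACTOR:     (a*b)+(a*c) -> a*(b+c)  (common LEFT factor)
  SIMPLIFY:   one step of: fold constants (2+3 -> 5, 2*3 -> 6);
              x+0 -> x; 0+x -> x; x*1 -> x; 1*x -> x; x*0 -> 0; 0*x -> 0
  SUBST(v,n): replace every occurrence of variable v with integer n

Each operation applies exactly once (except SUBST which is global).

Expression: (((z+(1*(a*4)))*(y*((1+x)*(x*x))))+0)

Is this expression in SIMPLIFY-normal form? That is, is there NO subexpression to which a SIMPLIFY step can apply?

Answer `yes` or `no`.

Answer: no

Derivation:
Expression: (((z+(1*(a*4)))*(y*((1+x)*(x*x))))+0)
Scanning for simplifiable subexpressions (pre-order)...
  at root: (((z+(1*(a*4)))*(y*((1+x)*(x*x))))+0) (SIMPLIFIABLE)
  at L: ((z+(1*(a*4)))*(y*((1+x)*(x*x)))) (not simplifiable)
  at LL: (z+(1*(a*4))) (not simplifiable)
  at LLR: (1*(a*4)) (SIMPLIFIABLE)
  at LLRR: (a*4) (not simplifiable)
  at LR: (y*((1+x)*(x*x))) (not simplifiable)
  at LRR: ((1+x)*(x*x)) (not simplifiable)
  at LRRL: (1+x) (not simplifiable)
  at LRRR: (x*x) (not simplifiable)
Found simplifiable subexpr at path root: (((z+(1*(a*4)))*(y*((1+x)*(x*x))))+0)
One SIMPLIFY step would give: ((z+(1*(a*4)))*(y*((1+x)*(x*x))))
-> NOT in normal form.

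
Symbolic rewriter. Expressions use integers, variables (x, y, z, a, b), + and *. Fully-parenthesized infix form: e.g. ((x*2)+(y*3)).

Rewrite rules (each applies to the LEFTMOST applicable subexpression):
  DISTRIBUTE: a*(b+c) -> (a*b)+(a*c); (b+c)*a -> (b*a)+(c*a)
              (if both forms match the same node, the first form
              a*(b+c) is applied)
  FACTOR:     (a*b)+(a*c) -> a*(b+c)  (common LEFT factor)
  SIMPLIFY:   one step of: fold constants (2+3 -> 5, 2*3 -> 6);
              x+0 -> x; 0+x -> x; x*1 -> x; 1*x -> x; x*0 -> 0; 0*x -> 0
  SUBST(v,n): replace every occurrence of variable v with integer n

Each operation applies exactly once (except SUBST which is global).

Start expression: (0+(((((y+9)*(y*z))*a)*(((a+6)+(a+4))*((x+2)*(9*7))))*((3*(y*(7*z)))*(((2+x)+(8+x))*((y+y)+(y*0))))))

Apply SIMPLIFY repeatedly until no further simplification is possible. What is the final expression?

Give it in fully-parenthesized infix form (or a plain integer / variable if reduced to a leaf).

Start: (0+(((((y+9)*(y*z))*a)*(((a+6)+(a+4))*((x+2)*(9*7))))*((3*(y*(7*z)))*(((2+x)+(8+x))*((y+y)+(y*0))))))
Step 1: at root: (0+(((((y+9)*(y*z))*a)*(((a+6)+(a+4))*((x+2)*(9*7))))*((3*(y*(7*z)))*(((2+x)+(8+x))*((y+y)+(y*0)))))) -> (((((y+9)*(y*z))*a)*(((a+6)+(a+4))*((x+2)*(9*7))))*((3*(y*(7*z)))*(((2+x)+(8+x))*((y+y)+(y*0))))); overall: (0+(((((y+9)*(y*z))*a)*(((a+6)+(a+4))*((x+2)*(9*7))))*((3*(y*(7*z)))*(((2+x)+(8+x))*((y+y)+(y*0)))))) -> (((((y+9)*(y*z))*a)*(((a+6)+(a+4))*((x+2)*(9*7))))*((3*(y*(7*z)))*(((2+x)+(8+x))*((y+y)+(y*0)))))
Step 2: at LRRR: (9*7) -> 63; overall: (((((y+9)*(y*z))*a)*(((a+6)+(a+4))*((x+2)*(9*7))))*((3*(y*(7*z)))*(((2+x)+(8+x))*((y+y)+(y*0))))) -> (((((y+9)*(y*z))*a)*(((a+6)+(a+4))*((x+2)*63)))*((3*(y*(7*z)))*(((2+x)+(8+x))*((y+y)+(y*0)))))
Step 3: at RRRR: (y*0) -> 0; overall: (((((y+9)*(y*z))*a)*(((a+6)+(a+4))*((x+2)*63)))*((3*(y*(7*z)))*(((2+x)+(8+x))*((y+y)+(y*0))))) -> (((((y+9)*(y*z))*a)*(((a+6)+(a+4))*((x+2)*63)))*((3*(y*(7*z)))*(((2+x)+(8+x))*((y+y)+0))))
Step 4: at RRR: ((y+y)+0) -> (y+y); overall: (((((y+9)*(y*z))*a)*(((a+6)+(a+4))*((x+2)*63)))*((3*(y*(7*z)))*(((2+x)+(8+x))*((y+y)+0)))) -> (((((y+9)*(y*z))*a)*(((a+6)+(a+4))*((x+2)*63)))*((3*(y*(7*z)))*(((2+x)+(8+x))*(y+y))))
Fixed point: (((((y+9)*(y*z))*a)*(((a+6)+(a+4))*((x+2)*63)))*((3*(y*(7*z)))*(((2+x)+(8+x))*(y+y))))

Answer: (((((y+9)*(y*z))*a)*(((a+6)+(a+4))*((x+2)*63)))*((3*(y*(7*z)))*(((2+x)+(8+x))*(y+y))))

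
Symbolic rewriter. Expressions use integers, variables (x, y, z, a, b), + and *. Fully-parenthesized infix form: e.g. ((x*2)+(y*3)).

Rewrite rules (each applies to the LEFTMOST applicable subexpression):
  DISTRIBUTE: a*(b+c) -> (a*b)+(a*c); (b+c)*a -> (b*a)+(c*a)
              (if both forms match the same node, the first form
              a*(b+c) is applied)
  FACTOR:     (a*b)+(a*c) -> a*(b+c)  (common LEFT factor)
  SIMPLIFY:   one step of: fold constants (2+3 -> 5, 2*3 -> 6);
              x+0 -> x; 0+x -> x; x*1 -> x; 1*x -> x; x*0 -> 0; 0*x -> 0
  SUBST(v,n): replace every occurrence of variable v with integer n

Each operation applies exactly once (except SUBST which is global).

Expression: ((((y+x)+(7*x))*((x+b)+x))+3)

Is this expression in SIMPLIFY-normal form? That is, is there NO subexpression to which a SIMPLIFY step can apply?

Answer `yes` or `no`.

Answer: yes

Derivation:
Expression: ((((y+x)+(7*x))*((x+b)+x))+3)
Scanning for simplifiable subexpressions (pre-order)...
  at root: ((((y+x)+(7*x))*((x+b)+x))+3) (not simplifiable)
  at L: (((y+x)+(7*x))*((x+b)+x)) (not simplifiable)
  at LL: ((y+x)+(7*x)) (not simplifiable)
  at LLL: (y+x) (not simplifiable)
  at LLR: (7*x) (not simplifiable)
  at LR: ((x+b)+x) (not simplifiable)
  at LRL: (x+b) (not simplifiable)
Result: no simplifiable subexpression found -> normal form.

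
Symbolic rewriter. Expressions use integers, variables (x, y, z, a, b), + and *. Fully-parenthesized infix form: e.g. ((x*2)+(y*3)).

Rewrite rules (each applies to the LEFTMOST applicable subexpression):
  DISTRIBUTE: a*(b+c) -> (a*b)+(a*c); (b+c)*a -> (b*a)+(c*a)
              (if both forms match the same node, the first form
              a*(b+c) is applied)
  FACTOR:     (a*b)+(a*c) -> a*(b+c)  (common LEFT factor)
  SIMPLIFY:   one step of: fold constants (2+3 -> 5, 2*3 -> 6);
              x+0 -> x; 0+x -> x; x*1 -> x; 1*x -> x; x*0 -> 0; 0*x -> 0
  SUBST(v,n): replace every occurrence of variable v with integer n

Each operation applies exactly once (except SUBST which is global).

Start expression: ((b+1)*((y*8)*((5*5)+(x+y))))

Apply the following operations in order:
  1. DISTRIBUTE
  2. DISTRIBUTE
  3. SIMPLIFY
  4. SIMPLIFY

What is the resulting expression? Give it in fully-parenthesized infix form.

Answer: ((b*(((y*8)*25)+((y*8)*(x+y))))+((y*8)*((5*5)+(x+y))))

Derivation:
Start: ((b+1)*((y*8)*((5*5)+(x+y))))
Apply DISTRIBUTE at root (target: ((b+1)*((y*8)*((5*5)+(x+y))))): ((b+1)*((y*8)*((5*5)+(x+y)))) -> ((b*((y*8)*((5*5)+(x+y))))+(1*((y*8)*((5*5)+(x+y)))))
Apply DISTRIBUTE at LR (target: ((y*8)*((5*5)+(x+y)))): ((b*((y*8)*((5*5)+(x+y))))+(1*((y*8)*((5*5)+(x+y))))) -> ((b*(((y*8)*(5*5))+((y*8)*(x+y))))+(1*((y*8)*((5*5)+(x+y)))))
Apply SIMPLIFY at LRLR (target: (5*5)): ((b*(((y*8)*(5*5))+((y*8)*(x+y))))+(1*((y*8)*((5*5)+(x+y))))) -> ((b*(((y*8)*25)+((y*8)*(x+y))))+(1*((y*8)*((5*5)+(x+y)))))
Apply SIMPLIFY at R (target: (1*((y*8)*((5*5)+(x+y))))): ((b*(((y*8)*25)+((y*8)*(x+y))))+(1*((y*8)*((5*5)+(x+y))))) -> ((b*(((y*8)*25)+((y*8)*(x+y))))+((y*8)*((5*5)+(x+y))))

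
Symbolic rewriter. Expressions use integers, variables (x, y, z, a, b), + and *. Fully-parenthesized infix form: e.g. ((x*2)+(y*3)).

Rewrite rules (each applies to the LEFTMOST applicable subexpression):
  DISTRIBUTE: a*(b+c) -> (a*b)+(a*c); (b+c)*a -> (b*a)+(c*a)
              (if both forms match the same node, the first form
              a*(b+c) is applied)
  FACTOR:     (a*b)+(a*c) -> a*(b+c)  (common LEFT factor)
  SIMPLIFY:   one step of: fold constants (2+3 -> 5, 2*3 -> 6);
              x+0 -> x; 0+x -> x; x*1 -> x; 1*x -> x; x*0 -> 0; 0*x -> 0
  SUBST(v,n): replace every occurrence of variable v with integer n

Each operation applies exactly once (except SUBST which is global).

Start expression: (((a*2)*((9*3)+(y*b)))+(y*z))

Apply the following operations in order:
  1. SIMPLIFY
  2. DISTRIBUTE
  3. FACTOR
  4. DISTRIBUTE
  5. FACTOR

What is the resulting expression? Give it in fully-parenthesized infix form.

Answer: (((a*2)*(27+(y*b)))+(y*z))

Derivation:
Start: (((a*2)*((9*3)+(y*b)))+(y*z))
Apply SIMPLIFY at LRL (target: (9*3)): (((a*2)*((9*3)+(y*b)))+(y*z)) -> (((a*2)*(27+(y*b)))+(y*z))
Apply DISTRIBUTE at L (target: ((a*2)*(27+(y*b)))): (((a*2)*(27+(y*b)))+(y*z)) -> ((((a*2)*27)+((a*2)*(y*b)))+(y*z))
Apply FACTOR at L (target: (((a*2)*27)+((a*2)*(y*b)))): ((((a*2)*27)+((a*2)*(y*b)))+(y*z)) -> (((a*2)*(27+(y*b)))+(y*z))
Apply DISTRIBUTE at L (target: ((a*2)*(27+(y*b)))): (((a*2)*(27+(y*b)))+(y*z)) -> ((((a*2)*27)+((a*2)*(y*b)))+(y*z))
Apply FACTOR at L (target: (((a*2)*27)+((a*2)*(y*b)))): ((((a*2)*27)+((a*2)*(y*b)))+(y*z)) -> (((a*2)*(27+(y*b)))+(y*z))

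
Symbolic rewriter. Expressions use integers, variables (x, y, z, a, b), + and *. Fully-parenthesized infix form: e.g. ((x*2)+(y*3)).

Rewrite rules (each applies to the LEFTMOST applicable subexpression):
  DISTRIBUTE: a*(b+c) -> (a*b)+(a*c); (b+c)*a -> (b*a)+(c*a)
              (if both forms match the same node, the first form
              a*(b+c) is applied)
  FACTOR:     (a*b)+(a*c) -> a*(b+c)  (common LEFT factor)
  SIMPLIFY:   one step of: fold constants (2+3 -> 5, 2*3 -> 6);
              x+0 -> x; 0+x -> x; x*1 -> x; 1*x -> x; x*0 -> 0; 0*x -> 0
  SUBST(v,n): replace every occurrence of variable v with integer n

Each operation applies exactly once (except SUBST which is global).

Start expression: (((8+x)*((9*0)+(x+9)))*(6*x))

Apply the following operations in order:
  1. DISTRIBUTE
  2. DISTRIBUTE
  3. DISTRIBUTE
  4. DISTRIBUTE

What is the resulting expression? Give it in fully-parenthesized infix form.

Start: (((8+x)*((9*0)+(x+9)))*(6*x))
Apply DISTRIBUTE at L (target: ((8+x)*((9*0)+(x+9)))): (((8+x)*((9*0)+(x+9)))*(6*x)) -> ((((8+x)*(9*0))+((8+x)*(x+9)))*(6*x))
Apply DISTRIBUTE at root (target: ((((8+x)*(9*0))+((8+x)*(x+9)))*(6*x))): ((((8+x)*(9*0))+((8+x)*(x+9)))*(6*x)) -> ((((8+x)*(9*0))*(6*x))+(((8+x)*(x+9))*(6*x)))
Apply DISTRIBUTE at LL (target: ((8+x)*(9*0))): ((((8+x)*(9*0))*(6*x))+(((8+x)*(x+9))*(6*x))) -> ((((8*(9*0))+(x*(9*0)))*(6*x))+(((8+x)*(x+9))*(6*x)))
Apply DISTRIBUTE at L (target: (((8*(9*0))+(x*(9*0)))*(6*x))): ((((8*(9*0))+(x*(9*0)))*(6*x))+(((8+x)*(x+9))*(6*x))) -> ((((8*(9*0))*(6*x))+((x*(9*0))*(6*x)))+(((8+x)*(x+9))*(6*x)))

Answer: ((((8*(9*0))*(6*x))+((x*(9*0))*(6*x)))+(((8+x)*(x+9))*(6*x)))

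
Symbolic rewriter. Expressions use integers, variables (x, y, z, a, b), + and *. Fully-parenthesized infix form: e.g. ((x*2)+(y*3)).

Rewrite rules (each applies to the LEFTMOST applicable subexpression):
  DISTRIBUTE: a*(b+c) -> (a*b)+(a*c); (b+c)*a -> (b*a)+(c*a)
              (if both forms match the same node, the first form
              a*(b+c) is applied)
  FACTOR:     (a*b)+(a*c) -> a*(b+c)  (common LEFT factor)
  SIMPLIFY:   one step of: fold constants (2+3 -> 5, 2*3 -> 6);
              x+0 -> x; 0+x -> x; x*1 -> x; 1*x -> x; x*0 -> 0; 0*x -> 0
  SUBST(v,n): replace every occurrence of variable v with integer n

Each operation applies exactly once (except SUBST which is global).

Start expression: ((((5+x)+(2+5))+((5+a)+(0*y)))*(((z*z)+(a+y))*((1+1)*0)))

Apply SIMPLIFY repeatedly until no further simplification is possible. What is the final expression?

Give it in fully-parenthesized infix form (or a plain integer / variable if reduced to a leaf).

Start: ((((5+x)+(2+5))+((5+a)+(0*y)))*(((z*z)+(a+y))*((1+1)*0)))
Step 1: at LLR: (2+5) -> 7; overall: ((((5+x)+(2+5))+((5+a)+(0*y)))*(((z*z)+(a+y))*((1+1)*0))) -> ((((5+x)+7)+((5+a)+(0*y)))*(((z*z)+(a+y))*((1+1)*0)))
Step 2: at LRR: (0*y) -> 0; overall: ((((5+x)+7)+((5+a)+(0*y)))*(((z*z)+(a+y))*((1+1)*0))) -> ((((5+x)+7)+((5+a)+0))*(((z*z)+(a+y))*((1+1)*0)))
Step 3: at LR: ((5+a)+0) -> (5+a); overall: ((((5+x)+7)+((5+a)+0))*(((z*z)+(a+y))*((1+1)*0))) -> ((((5+x)+7)+(5+a))*(((z*z)+(a+y))*((1+1)*0)))
Step 4: at RR: ((1+1)*0) -> 0; overall: ((((5+x)+7)+(5+a))*(((z*z)+(a+y))*((1+1)*0))) -> ((((5+x)+7)+(5+a))*(((z*z)+(a+y))*0))
Step 5: at R: (((z*z)+(a+y))*0) -> 0; overall: ((((5+x)+7)+(5+a))*(((z*z)+(a+y))*0)) -> ((((5+x)+7)+(5+a))*0)
Step 6: at root: ((((5+x)+7)+(5+a))*0) -> 0; overall: ((((5+x)+7)+(5+a))*0) -> 0
Fixed point: 0

Answer: 0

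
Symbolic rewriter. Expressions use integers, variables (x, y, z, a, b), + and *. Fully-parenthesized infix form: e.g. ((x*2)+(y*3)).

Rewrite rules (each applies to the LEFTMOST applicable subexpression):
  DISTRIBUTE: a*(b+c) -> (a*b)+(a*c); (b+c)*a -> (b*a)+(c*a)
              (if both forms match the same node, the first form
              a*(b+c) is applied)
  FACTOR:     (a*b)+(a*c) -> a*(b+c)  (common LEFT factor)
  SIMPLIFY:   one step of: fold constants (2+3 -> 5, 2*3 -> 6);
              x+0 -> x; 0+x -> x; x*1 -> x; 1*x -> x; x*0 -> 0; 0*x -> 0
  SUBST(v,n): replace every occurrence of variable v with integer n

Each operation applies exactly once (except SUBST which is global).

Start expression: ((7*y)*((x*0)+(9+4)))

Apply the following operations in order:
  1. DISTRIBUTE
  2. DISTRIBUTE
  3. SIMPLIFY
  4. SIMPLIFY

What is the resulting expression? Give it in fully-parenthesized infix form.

Answer: (0+(((7*y)*9)+((7*y)*4)))

Derivation:
Start: ((7*y)*((x*0)+(9+4)))
Apply DISTRIBUTE at root (target: ((7*y)*((x*0)+(9+4)))): ((7*y)*((x*0)+(9+4))) -> (((7*y)*(x*0))+((7*y)*(9+4)))
Apply DISTRIBUTE at R (target: ((7*y)*(9+4))): (((7*y)*(x*0))+((7*y)*(9+4))) -> (((7*y)*(x*0))+(((7*y)*9)+((7*y)*4)))
Apply SIMPLIFY at LR (target: (x*0)): (((7*y)*(x*0))+(((7*y)*9)+((7*y)*4))) -> (((7*y)*0)+(((7*y)*9)+((7*y)*4)))
Apply SIMPLIFY at L (target: ((7*y)*0)): (((7*y)*0)+(((7*y)*9)+((7*y)*4))) -> (0+(((7*y)*9)+((7*y)*4)))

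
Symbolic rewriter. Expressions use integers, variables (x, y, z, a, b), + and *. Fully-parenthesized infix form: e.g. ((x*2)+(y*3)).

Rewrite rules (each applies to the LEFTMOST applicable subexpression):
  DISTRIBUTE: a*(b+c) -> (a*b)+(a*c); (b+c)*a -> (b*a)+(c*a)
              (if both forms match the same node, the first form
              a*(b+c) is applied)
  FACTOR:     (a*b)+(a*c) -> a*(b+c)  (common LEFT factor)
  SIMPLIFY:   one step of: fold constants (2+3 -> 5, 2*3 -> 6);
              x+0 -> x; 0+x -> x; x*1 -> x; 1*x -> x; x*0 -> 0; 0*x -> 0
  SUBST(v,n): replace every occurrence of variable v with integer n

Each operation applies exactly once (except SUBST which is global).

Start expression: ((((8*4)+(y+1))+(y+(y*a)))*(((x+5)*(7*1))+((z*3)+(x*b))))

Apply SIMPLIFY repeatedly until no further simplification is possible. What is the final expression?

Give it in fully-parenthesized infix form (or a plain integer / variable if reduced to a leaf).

Answer: (((32+(y+1))+(y+(y*a)))*(((x+5)*7)+((z*3)+(x*b))))

Derivation:
Start: ((((8*4)+(y+1))+(y+(y*a)))*(((x+5)*(7*1))+((z*3)+(x*b))))
Step 1: at LLL: (8*4) -> 32; overall: ((((8*4)+(y+1))+(y+(y*a)))*(((x+5)*(7*1))+((z*3)+(x*b)))) -> (((32+(y+1))+(y+(y*a)))*(((x+5)*(7*1))+((z*3)+(x*b))))
Step 2: at RLR: (7*1) -> 7; overall: (((32+(y+1))+(y+(y*a)))*(((x+5)*(7*1))+((z*3)+(x*b)))) -> (((32+(y+1))+(y+(y*a)))*(((x+5)*7)+((z*3)+(x*b))))
Fixed point: (((32+(y+1))+(y+(y*a)))*(((x+5)*7)+((z*3)+(x*b))))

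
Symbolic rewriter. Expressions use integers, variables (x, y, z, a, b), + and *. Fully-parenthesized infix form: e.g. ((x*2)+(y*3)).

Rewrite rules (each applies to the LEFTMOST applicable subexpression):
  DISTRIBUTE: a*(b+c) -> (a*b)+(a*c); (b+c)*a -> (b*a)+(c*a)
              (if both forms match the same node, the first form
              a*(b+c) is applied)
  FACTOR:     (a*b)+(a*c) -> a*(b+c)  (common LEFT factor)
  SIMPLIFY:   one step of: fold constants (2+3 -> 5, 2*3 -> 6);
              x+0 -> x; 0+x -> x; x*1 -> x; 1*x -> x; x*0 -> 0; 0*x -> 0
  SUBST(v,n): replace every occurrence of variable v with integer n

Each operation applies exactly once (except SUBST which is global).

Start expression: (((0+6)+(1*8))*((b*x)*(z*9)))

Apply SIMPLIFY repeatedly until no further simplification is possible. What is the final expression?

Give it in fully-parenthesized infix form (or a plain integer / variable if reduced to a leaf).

Start: (((0+6)+(1*8))*((b*x)*(z*9)))
Step 1: at LL: (0+6) -> 6; overall: (((0+6)+(1*8))*((b*x)*(z*9))) -> ((6+(1*8))*((b*x)*(z*9)))
Step 2: at LR: (1*8) -> 8; overall: ((6+(1*8))*((b*x)*(z*9))) -> ((6+8)*((b*x)*(z*9)))
Step 3: at L: (6+8) -> 14; overall: ((6+8)*((b*x)*(z*9))) -> (14*((b*x)*(z*9)))
Fixed point: (14*((b*x)*(z*9)))

Answer: (14*((b*x)*(z*9)))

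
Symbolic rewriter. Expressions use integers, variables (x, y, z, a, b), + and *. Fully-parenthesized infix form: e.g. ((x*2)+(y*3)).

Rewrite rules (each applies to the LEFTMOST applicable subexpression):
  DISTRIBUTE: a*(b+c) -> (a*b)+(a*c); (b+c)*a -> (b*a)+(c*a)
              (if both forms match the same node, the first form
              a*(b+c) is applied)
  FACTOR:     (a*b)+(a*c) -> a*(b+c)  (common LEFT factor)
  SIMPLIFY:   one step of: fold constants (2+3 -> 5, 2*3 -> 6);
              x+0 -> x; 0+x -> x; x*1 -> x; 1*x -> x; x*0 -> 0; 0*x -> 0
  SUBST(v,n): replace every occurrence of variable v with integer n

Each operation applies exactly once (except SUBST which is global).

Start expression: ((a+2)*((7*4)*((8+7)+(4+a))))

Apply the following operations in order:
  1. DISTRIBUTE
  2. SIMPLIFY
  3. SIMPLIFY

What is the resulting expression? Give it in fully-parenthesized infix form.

Start: ((a+2)*((7*4)*((8+7)+(4+a))))
Apply DISTRIBUTE at root (target: ((a+2)*((7*4)*((8+7)+(4+a))))): ((a+2)*((7*4)*((8+7)+(4+a)))) -> ((a*((7*4)*((8+7)+(4+a))))+(2*((7*4)*((8+7)+(4+a)))))
Apply SIMPLIFY at LRL (target: (7*4)): ((a*((7*4)*((8+7)+(4+a))))+(2*((7*4)*((8+7)+(4+a))))) -> ((a*(28*((8+7)+(4+a))))+(2*((7*4)*((8+7)+(4+a)))))
Apply SIMPLIFY at LRRL (target: (8+7)): ((a*(28*((8+7)+(4+a))))+(2*((7*4)*((8+7)+(4+a))))) -> ((a*(28*(15+(4+a))))+(2*((7*4)*((8+7)+(4+a)))))

Answer: ((a*(28*(15+(4+a))))+(2*((7*4)*((8+7)+(4+a)))))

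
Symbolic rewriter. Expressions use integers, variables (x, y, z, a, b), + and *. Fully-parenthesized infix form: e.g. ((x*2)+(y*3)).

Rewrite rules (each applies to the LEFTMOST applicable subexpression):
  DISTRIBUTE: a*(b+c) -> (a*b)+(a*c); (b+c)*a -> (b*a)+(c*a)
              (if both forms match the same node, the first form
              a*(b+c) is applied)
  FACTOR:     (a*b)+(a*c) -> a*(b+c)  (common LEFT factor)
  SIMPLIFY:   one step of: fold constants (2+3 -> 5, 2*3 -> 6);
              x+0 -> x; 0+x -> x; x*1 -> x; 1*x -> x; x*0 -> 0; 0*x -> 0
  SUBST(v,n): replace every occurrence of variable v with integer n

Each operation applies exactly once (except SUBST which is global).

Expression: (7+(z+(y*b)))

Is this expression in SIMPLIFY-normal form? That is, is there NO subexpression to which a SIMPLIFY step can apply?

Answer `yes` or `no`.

Expression: (7+(z+(y*b)))
Scanning for simplifiable subexpressions (pre-order)...
  at root: (7+(z+(y*b))) (not simplifiable)
  at R: (z+(y*b)) (not simplifiable)
  at RR: (y*b) (not simplifiable)
Result: no simplifiable subexpression found -> normal form.

Answer: yes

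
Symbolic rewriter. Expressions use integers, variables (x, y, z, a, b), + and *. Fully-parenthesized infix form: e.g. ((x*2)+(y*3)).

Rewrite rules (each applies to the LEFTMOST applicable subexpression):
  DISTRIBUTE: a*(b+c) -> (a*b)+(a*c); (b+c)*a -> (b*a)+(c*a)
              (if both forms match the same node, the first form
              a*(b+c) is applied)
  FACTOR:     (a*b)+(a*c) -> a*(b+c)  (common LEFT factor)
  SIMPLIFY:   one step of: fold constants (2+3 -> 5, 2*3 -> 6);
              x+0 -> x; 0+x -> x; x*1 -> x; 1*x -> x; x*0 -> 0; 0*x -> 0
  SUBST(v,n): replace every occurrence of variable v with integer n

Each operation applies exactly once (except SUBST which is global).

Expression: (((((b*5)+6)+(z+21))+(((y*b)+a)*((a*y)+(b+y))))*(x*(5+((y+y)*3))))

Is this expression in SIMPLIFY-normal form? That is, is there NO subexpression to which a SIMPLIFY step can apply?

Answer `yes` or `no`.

Expression: (((((b*5)+6)+(z+21))+(((y*b)+a)*((a*y)+(b+y))))*(x*(5+((y+y)*3))))
Scanning for simplifiable subexpressions (pre-order)...
  at root: (((((b*5)+6)+(z+21))+(((y*b)+a)*((a*y)+(b+y))))*(x*(5+((y+y)*3)))) (not simplifiable)
  at L: ((((b*5)+6)+(z+21))+(((y*b)+a)*((a*y)+(b+y)))) (not simplifiable)
  at LL: (((b*5)+6)+(z+21)) (not simplifiable)
  at LLL: ((b*5)+6) (not simplifiable)
  at LLLL: (b*5) (not simplifiable)
  at LLR: (z+21) (not simplifiable)
  at LR: (((y*b)+a)*((a*y)+(b+y))) (not simplifiable)
  at LRL: ((y*b)+a) (not simplifiable)
  at LRLL: (y*b) (not simplifiable)
  at LRR: ((a*y)+(b+y)) (not simplifiable)
  at LRRL: (a*y) (not simplifiable)
  at LRRR: (b+y) (not simplifiable)
  at R: (x*(5+((y+y)*3))) (not simplifiable)
  at RR: (5+((y+y)*3)) (not simplifiable)
  at RRR: ((y+y)*3) (not simplifiable)
  at RRRL: (y+y) (not simplifiable)
Result: no simplifiable subexpression found -> normal form.

Answer: yes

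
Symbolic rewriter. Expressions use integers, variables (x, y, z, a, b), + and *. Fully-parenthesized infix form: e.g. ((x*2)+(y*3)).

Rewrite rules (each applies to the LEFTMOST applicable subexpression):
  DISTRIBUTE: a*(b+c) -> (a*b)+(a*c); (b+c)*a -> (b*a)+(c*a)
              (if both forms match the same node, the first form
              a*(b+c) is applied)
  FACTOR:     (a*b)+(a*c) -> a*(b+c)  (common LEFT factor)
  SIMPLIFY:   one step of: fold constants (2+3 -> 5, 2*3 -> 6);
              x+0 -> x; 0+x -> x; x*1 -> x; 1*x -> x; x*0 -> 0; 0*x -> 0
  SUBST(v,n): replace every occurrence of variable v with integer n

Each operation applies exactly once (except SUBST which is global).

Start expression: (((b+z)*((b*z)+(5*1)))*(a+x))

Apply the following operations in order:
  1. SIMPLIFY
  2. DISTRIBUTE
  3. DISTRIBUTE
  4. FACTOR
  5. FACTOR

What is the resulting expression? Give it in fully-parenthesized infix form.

Start: (((b+z)*((b*z)+(5*1)))*(a+x))
Apply SIMPLIFY at LRR (target: (5*1)): (((b+z)*((b*z)+(5*1)))*(a+x)) -> (((b+z)*((b*z)+5))*(a+x))
Apply DISTRIBUTE at root (target: (((b+z)*((b*z)+5))*(a+x))): (((b+z)*((b*z)+5))*(a+x)) -> ((((b+z)*((b*z)+5))*a)+(((b+z)*((b*z)+5))*x))
Apply DISTRIBUTE at LL (target: ((b+z)*((b*z)+5))): ((((b+z)*((b*z)+5))*a)+(((b+z)*((b*z)+5))*x)) -> (((((b+z)*(b*z))+((b+z)*5))*a)+(((b+z)*((b*z)+5))*x))
Apply FACTOR at LL (target: (((b+z)*(b*z))+((b+z)*5))): (((((b+z)*(b*z))+((b+z)*5))*a)+(((b+z)*((b*z)+5))*x)) -> ((((b+z)*((b*z)+5))*a)+(((b+z)*((b*z)+5))*x))
Apply FACTOR at root (target: ((((b+z)*((b*z)+5))*a)+(((b+z)*((b*z)+5))*x))): ((((b+z)*((b*z)+5))*a)+(((b+z)*((b*z)+5))*x)) -> (((b+z)*((b*z)+5))*(a+x))

Answer: (((b+z)*((b*z)+5))*(a+x))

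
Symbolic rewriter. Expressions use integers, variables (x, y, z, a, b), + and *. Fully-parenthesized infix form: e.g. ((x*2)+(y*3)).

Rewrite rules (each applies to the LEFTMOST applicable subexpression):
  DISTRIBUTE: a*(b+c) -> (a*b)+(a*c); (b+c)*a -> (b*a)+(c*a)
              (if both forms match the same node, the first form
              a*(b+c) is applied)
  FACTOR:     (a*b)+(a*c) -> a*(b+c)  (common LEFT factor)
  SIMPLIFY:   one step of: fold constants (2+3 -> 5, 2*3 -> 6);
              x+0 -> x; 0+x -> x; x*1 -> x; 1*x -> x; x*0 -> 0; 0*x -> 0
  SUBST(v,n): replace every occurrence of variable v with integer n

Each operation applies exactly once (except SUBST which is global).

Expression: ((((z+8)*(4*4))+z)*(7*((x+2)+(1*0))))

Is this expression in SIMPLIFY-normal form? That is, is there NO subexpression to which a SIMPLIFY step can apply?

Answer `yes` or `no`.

Answer: no

Derivation:
Expression: ((((z+8)*(4*4))+z)*(7*((x+2)+(1*0))))
Scanning for simplifiable subexpressions (pre-order)...
  at root: ((((z+8)*(4*4))+z)*(7*((x+2)+(1*0)))) (not simplifiable)
  at L: (((z+8)*(4*4))+z) (not simplifiable)
  at LL: ((z+8)*(4*4)) (not simplifiable)
  at LLL: (z+8) (not simplifiable)
  at LLR: (4*4) (SIMPLIFIABLE)
  at R: (7*((x+2)+(1*0))) (not simplifiable)
  at RR: ((x+2)+(1*0)) (not simplifiable)
  at RRL: (x+2) (not simplifiable)
  at RRR: (1*0) (SIMPLIFIABLE)
Found simplifiable subexpr at path LLR: (4*4)
One SIMPLIFY step would give: ((((z+8)*16)+z)*(7*((x+2)+(1*0))))
-> NOT in normal form.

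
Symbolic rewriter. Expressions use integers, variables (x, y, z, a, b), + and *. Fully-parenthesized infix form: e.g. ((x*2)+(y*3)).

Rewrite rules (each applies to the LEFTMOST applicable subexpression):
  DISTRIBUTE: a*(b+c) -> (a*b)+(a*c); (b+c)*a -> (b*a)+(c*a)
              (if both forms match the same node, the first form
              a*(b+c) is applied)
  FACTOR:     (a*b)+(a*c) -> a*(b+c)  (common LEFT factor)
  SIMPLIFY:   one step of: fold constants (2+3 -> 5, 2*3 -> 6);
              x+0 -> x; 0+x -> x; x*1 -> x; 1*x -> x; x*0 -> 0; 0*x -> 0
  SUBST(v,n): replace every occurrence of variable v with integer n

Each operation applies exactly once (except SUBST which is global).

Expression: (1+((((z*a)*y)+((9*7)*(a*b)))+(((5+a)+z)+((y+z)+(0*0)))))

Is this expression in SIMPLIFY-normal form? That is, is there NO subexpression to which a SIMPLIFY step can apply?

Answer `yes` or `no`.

Answer: no

Derivation:
Expression: (1+((((z*a)*y)+((9*7)*(a*b)))+(((5+a)+z)+((y+z)+(0*0)))))
Scanning for simplifiable subexpressions (pre-order)...
  at root: (1+((((z*a)*y)+((9*7)*(a*b)))+(((5+a)+z)+((y+z)+(0*0))))) (not simplifiable)
  at R: ((((z*a)*y)+((9*7)*(a*b)))+(((5+a)+z)+((y+z)+(0*0)))) (not simplifiable)
  at RL: (((z*a)*y)+((9*7)*(a*b))) (not simplifiable)
  at RLL: ((z*a)*y) (not simplifiable)
  at RLLL: (z*a) (not simplifiable)
  at RLR: ((9*7)*(a*b)) (not simplifiable)
  at RLRL: (9*7) (SIMPLIFIABLE)
  at RLRR: (a*b) (not simplifiable)
  at RR: (((5+a)+z)+((y+z)+(0*0))) (not simplifiable)
  at RRL: ((5+a)+z) (not simplifiable)
  at RRLL: (5+a) (not simplifiable)
  at RRR: ((y+z)+(0*0)) (not simplifiable)
  at RRRL: (y+z) (not simplifiable)
  at RRRR: (0*0) (SIMPLIFIABLE)
Found simplifiable subexpr at path RLRL: (9*7)
One SIMPLIFY step would give: (1+((((z*a)*y)+(63*(a*b)))+(((5+a)+z)+((y+z)+(0*0)))))
-> NOT in normal form.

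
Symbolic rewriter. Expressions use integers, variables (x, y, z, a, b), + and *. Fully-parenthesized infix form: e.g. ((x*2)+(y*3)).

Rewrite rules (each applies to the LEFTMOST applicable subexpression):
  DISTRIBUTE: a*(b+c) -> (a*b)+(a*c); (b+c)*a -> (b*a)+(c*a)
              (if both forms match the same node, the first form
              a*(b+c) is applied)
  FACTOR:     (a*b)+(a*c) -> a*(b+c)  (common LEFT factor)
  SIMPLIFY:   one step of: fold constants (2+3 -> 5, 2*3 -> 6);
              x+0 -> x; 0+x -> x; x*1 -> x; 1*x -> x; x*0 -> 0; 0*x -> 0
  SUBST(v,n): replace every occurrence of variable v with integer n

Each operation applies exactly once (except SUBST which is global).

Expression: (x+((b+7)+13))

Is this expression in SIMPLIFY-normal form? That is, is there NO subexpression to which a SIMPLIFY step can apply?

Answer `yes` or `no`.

Answer: yes

Derivation:
Expression: (x+((b+7)+13))
Scanning for simplifiable subexpressions (pre-order)...
  at root: (x+((b+7)+13)) (not simplifiable)
  at R: ((b+7)+13) (not simplifiable)
  at RL: (b+7) (not simplifiable)
Result: no simplifiable subexpression found -> normal form.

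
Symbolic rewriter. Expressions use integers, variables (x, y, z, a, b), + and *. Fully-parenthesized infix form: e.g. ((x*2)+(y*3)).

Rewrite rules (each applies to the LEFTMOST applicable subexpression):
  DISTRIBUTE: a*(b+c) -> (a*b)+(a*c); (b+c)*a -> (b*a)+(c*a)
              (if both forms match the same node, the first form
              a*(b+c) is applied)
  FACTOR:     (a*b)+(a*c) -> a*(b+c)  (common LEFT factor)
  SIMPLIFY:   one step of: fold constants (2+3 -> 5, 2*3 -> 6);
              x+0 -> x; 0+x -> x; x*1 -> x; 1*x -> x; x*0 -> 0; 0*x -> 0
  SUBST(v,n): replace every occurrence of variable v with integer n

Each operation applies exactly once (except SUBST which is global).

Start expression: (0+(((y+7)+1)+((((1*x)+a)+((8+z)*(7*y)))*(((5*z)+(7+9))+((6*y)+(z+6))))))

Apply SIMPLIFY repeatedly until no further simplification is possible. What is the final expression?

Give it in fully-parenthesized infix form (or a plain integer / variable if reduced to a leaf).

Start: (0+(((y+7)+1)+((((1*x)+a)+((8+z)*(7*y)))*(((5*z)+(7+9))+((6*y)+(z+6))))))
Step 1: at root: (0+(((y+7)+1)+((((1*x)+a)+((8+z)*(7*y)))*(((5*z)+(7+9))+((6*y)+(z+6)))))) -> (((y+7)+1)+((((1*x)+a)+((8+z)*(7*y)))*(((5*z)+(7+9))+((6*y)+(z+6))))); overall: (0+(((y+7)+1)+((((1*x)+a)+((8+z)*(7*y)))*(((5*z)+(7+9))+((6*y)+(z+6)))))) -> (((y+7)+1)+((((1*x)+a)+((8+z)*(7*y)))*(((5*z)+(7+9))+((6*y)+(z+6)))))
Step 2: at RLLL: (1*x) -> x; overall: (((y+7)+1)+((((1*x)+a)+((8+z)*(7*y)))*(((5*z)+(7+9))+((6*y)+(z+6))))) -> (((y+7)+1)+(((x+a)+((8+z)*(7*y)))*(((5*z)+(7+9))+((6*y)+(z+6)))))
Step 3: at RRLR: (7+9) -> 16; overall: (((y+7)+1)+(((x+a)+((8+z)*(7*y)))*(((5*z)+(7+9))+((6*y)+(z+6))))) -> (((y+7)+1)+(((x+a)+((8+z)*(7*y)))*(((5*z)+16)+((6*y)+(z+6)))))
Fixed point: (((y+7)+1)+(((x+a)+((8+z)*(7*y)))*(((5*z)+16)+((6*y)+(z+6)))))

Answer: (((y+7)+1)+(((x+a)+((8+z)*(7*y)))*(((5*z)+16)+((6*y)+(z+6)))))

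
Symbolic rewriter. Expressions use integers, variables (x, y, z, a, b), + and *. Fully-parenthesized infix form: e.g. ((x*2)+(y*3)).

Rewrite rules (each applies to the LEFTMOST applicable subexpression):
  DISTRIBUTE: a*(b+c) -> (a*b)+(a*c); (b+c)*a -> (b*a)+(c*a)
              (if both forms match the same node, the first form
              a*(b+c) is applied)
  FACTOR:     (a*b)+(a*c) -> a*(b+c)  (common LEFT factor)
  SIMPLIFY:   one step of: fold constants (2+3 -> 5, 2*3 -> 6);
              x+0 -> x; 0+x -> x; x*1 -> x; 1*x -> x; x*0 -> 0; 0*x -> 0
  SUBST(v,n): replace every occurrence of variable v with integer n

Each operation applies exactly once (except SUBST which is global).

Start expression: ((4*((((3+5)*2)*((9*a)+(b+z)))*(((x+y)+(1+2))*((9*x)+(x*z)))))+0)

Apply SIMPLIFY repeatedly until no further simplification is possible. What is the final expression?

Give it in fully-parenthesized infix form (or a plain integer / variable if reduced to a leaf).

Answer: (4*((16*((9*a)+(b+z)))*(((x+y)+3)*((9*x)+(x*z)))))

Derivation:
Start: ((4*((((3+5)*2)*((9*a)+(b+z)))*(((x+y)+(1+2))*((9*x)+(x*z)))))+0)
Step 1: at root: ((4*((((3+5)*2)*((9*a)+(b+z)))*(((x+y)+(1+2))*((9*x)+(x*z)))))+0) -> (4*((((3+5)*2)*((9*a)+(b+z)))*(((x+y)+(1+2))*((9*x)+(x*z))))); overall: ((4*((((3+5)*2)*((9*a)+(b+z)))*(((x+y)+(1+2))*((9*x)+(x*z)))))+0) -> (4*((((3+5)*2)*((9*a)+(b+z)))*(((x+y)+(1+2))*((9*x)+(x*z)))))
Step 2: at RLLL: (3+5) -> 8; overall: (4*((((3+5)*2)*((9*a)+(b+z)))*(((x+y)+(1+2))*((9*x)+(x*z))))) -> (4*(((8*2)*((9*a)+(b+z)))*(((x+y)+(1+2))*((9*x)+(x*z)))))
Step 3: at RLL: (8*2) -> 16; overall: (4*(((8*2)*((9*a)+(b+z)))*(((x+y)+(1+2))*((9*x)+(x*z))))) -> (4*((16*((9*a)+(b+z)))*(((x+y)+(1+2))*((9*x)+(x*z)))))
Step 4: at RRLR: (1+2) -> 3; overall: (4*((16*((9*a)+(b+z)))*(((x+y)+(1+2))*((9*x)+(x*z))))) -> (4*((16*((9*a)+(b+z)))*(((x+y)+3)*((9*x)+(x*z)))))
Fixed point: (4*((16*((9*a)+(b+z)))*(((x+y)+3)*((9*x)+(x*z)))))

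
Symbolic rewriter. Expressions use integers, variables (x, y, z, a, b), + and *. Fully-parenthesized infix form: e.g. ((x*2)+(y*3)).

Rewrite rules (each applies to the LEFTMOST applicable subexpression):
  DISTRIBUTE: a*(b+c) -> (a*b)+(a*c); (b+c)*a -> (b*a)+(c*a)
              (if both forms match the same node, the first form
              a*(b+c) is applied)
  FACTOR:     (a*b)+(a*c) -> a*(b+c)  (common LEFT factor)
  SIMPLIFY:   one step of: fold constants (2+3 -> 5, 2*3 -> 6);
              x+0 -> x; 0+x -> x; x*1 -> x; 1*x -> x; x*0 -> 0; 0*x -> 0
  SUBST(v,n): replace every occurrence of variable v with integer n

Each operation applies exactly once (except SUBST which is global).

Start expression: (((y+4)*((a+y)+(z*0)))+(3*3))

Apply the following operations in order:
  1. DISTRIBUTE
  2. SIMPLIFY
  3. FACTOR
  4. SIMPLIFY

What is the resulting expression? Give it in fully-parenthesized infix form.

Start: (((y+4)*((a+y)+(z*0)))+(3*3))
Apply DISTRIBUTE at L (target: ((y+4)*((a+y)+(z*0)))): (((y+4)*((a+y)+(z*0)))+(3*3)) -> ((((y+4)*(a+y))+((y+4)*(z*0)))+(3*3))
Apply SIMPLIFY at LRR (target: (z*0)): ((((y+4)*(a+y))+((y+4)*(z*0)))+(3*3)) -> ((((y+4)*(a+y))+((y+4)*0))+(3*3))
Apply FACTOR at L (target: (((y+4)*(a+y))+((y+4)*0))): ((((y+4)*(a+y))+((y+4)*0))+(3*3)) -> (((y+4)*((a+y)+0))+(3*3))
Apply SIMPLIFY at LR (target: ((a+y)+0)): (((y+4)*((a+y)+0))+(3*3)) -> (((y+4)*(a+y))+(3*3))

Answer: (((y+4)*(a+y))+(3*3))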